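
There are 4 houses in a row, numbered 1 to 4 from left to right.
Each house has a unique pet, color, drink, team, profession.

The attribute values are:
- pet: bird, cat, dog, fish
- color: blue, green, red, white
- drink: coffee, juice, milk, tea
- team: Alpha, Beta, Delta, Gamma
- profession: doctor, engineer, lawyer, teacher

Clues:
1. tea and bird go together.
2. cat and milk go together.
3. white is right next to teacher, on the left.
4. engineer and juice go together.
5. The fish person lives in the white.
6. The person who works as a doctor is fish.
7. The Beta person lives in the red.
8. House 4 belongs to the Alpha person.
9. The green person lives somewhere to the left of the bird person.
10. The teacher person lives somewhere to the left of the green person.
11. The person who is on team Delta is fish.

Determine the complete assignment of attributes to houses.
Solution:

House | Pet | Color | Drink | Team | Profession
-----------------------------------------------
  1   | fish | white | coffee | Delta | doctor
  2   | cat | red | milk | Beta | teacher
  3   | dog | green | juice | Gamma | engineer
  4   | bird | blue | tea | Alpha | lawyer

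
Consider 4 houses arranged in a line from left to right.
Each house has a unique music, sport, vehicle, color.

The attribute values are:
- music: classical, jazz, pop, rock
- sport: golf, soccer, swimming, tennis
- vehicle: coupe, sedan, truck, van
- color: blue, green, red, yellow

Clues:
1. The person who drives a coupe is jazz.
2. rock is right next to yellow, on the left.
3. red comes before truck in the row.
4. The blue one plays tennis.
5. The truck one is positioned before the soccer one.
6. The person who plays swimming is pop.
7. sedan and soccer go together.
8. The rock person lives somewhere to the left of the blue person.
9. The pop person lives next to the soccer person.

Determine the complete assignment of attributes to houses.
Solution:

House | Music | Sport | Vehicle | Color
---------------------------------------
  1   | rock | golf | van | red
  2   | pop | swimming | truck | yellow
  3   | classical | soccer | sedan | green
  4   | jazz | tennis | coupe | blue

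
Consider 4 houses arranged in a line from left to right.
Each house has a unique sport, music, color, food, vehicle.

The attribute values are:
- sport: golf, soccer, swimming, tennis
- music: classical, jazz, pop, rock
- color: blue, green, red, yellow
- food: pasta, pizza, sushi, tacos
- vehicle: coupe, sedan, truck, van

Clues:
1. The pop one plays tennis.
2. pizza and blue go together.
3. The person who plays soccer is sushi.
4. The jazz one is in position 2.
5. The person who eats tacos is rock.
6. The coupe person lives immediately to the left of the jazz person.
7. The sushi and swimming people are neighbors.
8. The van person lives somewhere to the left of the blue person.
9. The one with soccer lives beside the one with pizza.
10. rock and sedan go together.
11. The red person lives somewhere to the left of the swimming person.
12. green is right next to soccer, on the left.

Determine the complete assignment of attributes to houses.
Solution:

House | Sport | Music | Color | Food | Vehicle
----------------------------------------------
  1   | tennis | pop | green | pasta | coupe
  2   | soccer | jazz | red | sushi | van
  3   | swimming | classical | blue | pizza | truck
  4   | golf | rock | yellow | tacos | sedan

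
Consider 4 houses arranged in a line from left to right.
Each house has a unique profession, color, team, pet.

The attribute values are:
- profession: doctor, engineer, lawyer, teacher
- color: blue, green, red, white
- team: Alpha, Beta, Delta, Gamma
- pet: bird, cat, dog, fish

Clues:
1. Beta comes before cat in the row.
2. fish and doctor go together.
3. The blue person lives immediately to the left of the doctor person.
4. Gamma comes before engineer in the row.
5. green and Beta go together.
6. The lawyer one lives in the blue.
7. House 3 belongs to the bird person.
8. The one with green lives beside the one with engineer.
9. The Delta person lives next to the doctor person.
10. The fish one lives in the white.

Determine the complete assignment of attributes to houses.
Solution:

House | Profession | Color | Team | Pet
---------------------------------------
  1   | lawyer | blue | Delta | dog
  2   | doctor | white | Gamma | fish
  3   | teacher | green | Beta | bird
  4   | engineer | red | Alpha | cat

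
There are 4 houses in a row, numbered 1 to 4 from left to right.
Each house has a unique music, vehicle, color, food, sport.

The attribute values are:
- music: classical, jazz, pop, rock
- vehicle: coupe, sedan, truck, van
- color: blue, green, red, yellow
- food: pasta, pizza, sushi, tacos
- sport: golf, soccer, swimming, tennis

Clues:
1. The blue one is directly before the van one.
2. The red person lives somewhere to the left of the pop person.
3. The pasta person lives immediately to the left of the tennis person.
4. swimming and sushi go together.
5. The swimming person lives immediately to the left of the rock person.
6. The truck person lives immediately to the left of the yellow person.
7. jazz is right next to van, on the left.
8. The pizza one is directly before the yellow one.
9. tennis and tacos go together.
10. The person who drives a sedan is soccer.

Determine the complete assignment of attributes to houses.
Solution:

House | Music | Vehicle | Color | Food | Sport
----------------------------------------------
  1   | jazz | truck | blue | pizza | golf
  2   | classical | van | yellow | sushi | swimming
  3   | rock | sedan | red | pasta | soccer
  4   | pop | coupe | green | tacos | tennis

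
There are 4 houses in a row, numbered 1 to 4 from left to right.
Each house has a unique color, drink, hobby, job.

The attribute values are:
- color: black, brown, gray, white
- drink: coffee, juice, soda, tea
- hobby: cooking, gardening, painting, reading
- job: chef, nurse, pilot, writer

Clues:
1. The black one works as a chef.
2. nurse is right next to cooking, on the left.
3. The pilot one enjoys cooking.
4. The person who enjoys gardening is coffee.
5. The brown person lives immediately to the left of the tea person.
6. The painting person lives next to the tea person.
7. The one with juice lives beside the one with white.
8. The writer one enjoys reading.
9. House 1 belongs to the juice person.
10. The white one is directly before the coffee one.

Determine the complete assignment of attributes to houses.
Solution:

House | Color | Drink | Hobby | Job
-----------------------------------
  1   | brown | juice | painting | nurse
  2   | white | tea | cooking | pilot
  3   | black | coffee | gardening | chef
  4   | gray | soda | reading | writer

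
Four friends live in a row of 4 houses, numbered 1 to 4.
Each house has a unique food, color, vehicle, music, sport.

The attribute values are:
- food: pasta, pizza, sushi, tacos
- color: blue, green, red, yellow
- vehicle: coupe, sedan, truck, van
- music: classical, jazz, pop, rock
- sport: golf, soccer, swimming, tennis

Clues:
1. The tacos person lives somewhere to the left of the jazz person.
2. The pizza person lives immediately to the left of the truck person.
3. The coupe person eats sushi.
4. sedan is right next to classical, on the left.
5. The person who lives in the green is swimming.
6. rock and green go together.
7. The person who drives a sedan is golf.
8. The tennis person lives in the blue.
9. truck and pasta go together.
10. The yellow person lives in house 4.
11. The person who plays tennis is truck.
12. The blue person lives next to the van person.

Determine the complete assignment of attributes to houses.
Solution:

House | Food | Color | Vehicle | Music | Sport
----------------------------------------------
  1   | pizza | red | sedan | pop | golf
  2   | pasta | blue | truck | classical | tennis
  3   | tacos | green | van | rock | swimming
  4   | sushi | yellow | coupe | jazz | soccer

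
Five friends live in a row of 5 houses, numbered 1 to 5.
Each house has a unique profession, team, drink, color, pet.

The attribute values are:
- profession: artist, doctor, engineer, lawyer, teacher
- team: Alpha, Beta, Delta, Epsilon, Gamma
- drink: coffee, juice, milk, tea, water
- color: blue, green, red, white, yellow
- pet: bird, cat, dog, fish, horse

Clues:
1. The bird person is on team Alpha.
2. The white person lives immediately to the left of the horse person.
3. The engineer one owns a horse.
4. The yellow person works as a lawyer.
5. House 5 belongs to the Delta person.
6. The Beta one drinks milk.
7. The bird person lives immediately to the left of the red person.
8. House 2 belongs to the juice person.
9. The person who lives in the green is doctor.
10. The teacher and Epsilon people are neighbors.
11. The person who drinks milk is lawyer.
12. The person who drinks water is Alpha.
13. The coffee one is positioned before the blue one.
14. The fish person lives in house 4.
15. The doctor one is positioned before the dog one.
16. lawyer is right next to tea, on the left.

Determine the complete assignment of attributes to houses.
Solution:

House | Profession | Team | Drink | Color | Pet
-----------------------------------------------
  1   | teacher | Alpha | water | white | bird
  2   | engineer | Epsilon | juice | red | horse
  3   | doctor | Gamma | coffee | green | cat
  4   | lawyer | Beta | milk | yellow | fish
  5   | artist | Delta | tea | blue | dog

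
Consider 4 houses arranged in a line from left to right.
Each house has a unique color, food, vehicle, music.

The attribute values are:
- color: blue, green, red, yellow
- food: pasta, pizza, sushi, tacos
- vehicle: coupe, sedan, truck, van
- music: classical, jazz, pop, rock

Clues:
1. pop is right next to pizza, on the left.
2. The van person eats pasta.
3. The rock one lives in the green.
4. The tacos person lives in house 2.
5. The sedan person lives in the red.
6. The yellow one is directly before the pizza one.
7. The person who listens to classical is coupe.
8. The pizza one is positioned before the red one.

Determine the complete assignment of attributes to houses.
Solution:

House | Color | Food | Vehicle | Music
--------------------------------------
  1   | green | pasta | van | rock
  2   | yellow | tacos | truck | pop
  3   | blue | pizza | coupe | classical
  4   | red | sushi | sedan | jazz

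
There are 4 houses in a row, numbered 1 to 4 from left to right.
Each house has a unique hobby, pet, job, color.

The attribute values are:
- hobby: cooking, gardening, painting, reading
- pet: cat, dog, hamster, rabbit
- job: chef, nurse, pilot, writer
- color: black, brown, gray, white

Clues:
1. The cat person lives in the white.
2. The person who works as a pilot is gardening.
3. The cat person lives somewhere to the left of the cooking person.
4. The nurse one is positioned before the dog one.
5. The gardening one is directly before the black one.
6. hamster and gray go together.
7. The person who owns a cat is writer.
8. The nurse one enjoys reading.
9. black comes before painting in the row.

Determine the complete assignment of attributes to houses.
Solution:

House | Hobby | Pet | Job | Color
---------------------------------
  1   | gardening | hamster | pilot | gray
  2   | reading | rabbit | nurse | black
  3   | painting | cat | writer | white
  4   | cooking | dog | chef | brown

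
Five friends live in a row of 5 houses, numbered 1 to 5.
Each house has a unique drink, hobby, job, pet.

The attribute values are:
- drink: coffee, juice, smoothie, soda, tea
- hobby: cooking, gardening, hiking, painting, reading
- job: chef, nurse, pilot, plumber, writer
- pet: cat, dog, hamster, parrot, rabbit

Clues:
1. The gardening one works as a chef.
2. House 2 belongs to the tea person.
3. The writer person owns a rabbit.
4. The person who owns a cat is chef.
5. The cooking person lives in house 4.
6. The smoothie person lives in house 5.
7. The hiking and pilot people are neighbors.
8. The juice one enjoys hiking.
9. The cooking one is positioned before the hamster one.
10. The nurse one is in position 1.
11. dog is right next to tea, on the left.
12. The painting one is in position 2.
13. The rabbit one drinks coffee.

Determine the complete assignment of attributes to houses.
Solution:

House | Drink | Hobby | Job | Pet
---------------------------------
  1   | juice | hiking | nurse | dog
  2   | tea | painting | pilot | parrot
  3   | soda | gardening | chef | cat
  4   | coffee | cooking | writer | rabbit
  5   | smoothie | reading | plumber | hamster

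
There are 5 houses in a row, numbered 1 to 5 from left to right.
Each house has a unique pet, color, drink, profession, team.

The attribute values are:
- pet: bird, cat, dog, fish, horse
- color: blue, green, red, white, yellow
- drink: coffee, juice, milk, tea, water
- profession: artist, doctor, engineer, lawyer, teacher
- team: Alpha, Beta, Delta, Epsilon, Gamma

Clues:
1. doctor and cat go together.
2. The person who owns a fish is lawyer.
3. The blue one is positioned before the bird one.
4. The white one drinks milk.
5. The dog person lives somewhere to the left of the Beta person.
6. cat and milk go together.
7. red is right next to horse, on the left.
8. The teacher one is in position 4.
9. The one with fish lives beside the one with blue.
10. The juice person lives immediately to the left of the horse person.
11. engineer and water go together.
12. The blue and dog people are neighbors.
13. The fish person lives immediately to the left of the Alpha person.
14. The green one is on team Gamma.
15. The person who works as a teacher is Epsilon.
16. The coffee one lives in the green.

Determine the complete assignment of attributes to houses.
Solution:

House | Pet | Color | Drink | Profession | Team
-----------------------------------------------
  1   | fish | red | juice | lawyer | Delta
  2   | horse | blue | water | engineer | Alpha
  3   | dog | green | coffee | artist | Gamma
  4   | bird | yellow | tea | teacher | Epsilon
  5   | cat | white | milk | doctor | Beta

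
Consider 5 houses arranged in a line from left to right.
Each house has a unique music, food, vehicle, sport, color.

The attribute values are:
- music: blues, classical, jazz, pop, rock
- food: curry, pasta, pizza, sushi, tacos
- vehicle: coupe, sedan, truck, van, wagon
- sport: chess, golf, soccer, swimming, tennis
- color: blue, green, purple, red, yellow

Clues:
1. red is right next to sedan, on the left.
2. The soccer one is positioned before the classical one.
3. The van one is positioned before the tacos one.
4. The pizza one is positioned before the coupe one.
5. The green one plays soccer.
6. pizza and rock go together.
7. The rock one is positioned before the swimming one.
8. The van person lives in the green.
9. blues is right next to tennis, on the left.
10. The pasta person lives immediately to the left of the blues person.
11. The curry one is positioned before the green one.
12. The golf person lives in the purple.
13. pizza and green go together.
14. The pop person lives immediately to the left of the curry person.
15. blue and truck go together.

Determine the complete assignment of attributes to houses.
Solution:

House | Music | Food | Vehicle | Sport | Color
----------------------------------------------
  1   | pop | pasta | wagon | chess | red
  2   | blues | curry | sedan | golf | purple
  3   | jazz | sushi | truck | tennis | blue
  4   | rock | pizza | van | soccer | green
  5   | classical | tacos | coupe | swimming | yellow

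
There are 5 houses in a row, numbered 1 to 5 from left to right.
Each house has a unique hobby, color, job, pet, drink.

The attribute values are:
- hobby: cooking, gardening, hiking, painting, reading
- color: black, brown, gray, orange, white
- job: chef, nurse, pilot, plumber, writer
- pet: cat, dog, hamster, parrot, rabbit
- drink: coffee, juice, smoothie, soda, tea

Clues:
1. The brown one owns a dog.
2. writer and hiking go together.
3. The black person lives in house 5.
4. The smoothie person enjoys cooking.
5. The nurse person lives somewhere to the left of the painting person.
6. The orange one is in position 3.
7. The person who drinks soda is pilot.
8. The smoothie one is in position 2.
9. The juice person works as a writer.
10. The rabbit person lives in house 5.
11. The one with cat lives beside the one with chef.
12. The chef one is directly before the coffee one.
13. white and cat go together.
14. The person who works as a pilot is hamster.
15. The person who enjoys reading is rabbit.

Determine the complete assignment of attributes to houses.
Solution:

House | Hobby | Color | Job | Pet | Drink
-----------------------------------------
  1   | hiking | white | writer | cat | juice
  2   | cooking | brown | chef | dog | smoothie
  3   | gardening | orange | nurse | parrot | coffee
  4   | painting | gray | pilot | hamster | soda
  5   | reading | black | plumber | rabbit | tea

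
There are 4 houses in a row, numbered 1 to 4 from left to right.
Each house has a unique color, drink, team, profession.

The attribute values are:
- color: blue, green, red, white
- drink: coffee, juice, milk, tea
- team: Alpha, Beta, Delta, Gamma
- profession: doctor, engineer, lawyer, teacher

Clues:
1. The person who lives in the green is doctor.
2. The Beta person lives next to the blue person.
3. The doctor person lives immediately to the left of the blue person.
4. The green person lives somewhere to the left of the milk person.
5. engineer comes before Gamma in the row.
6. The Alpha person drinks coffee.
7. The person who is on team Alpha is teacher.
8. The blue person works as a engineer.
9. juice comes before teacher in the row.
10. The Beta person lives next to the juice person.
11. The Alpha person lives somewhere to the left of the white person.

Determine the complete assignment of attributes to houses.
Solution:

House | Color | Drink | Team | Profession
-----------------------------------------
  1   | green | tea | Beta | doctor
  2   | blue | juice | Delta | engineer
  3   | red | coffee | Alpha | teacher
  4   | white | milk | Gamma | lawyer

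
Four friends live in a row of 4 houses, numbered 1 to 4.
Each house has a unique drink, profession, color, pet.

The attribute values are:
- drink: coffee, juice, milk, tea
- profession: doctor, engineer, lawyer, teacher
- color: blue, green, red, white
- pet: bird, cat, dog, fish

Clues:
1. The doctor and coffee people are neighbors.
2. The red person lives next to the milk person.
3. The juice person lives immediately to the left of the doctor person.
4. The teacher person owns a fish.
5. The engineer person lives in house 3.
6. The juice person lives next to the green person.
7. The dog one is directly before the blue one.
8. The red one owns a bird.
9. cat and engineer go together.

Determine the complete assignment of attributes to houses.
Solution:

House | Drink | Profession | Color | Pet
----------------------------------------
  1   | juice | lawyer | red | bird
  2   | milk | doctor | green | dog
  3   | coffee | engineer | blue | cat
  4   | tea | teacher | white | fish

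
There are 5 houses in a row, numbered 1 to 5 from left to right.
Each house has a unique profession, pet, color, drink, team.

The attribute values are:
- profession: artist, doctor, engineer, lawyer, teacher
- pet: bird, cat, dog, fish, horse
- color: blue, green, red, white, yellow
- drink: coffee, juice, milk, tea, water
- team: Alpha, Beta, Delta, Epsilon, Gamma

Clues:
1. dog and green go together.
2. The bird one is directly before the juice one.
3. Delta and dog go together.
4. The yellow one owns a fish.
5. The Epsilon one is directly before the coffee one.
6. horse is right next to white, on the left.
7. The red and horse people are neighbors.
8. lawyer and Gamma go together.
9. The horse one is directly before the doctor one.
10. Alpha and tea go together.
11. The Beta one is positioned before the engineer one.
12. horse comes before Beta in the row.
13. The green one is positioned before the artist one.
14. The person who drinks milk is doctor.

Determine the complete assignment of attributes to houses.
Solution:

House | Profession | Pet | Color | Drink | Team
-----------------------------------------------
  1   | teacher | cat | red | water | Epsilon
  2   | lawyer | horse | blue | coffee | Gamma
  3   | doctor | bird | white | milk | Beta
  4   | engineer | dog | green | juice | Delta
  5   | artist | fish | yellow | tea | Alpha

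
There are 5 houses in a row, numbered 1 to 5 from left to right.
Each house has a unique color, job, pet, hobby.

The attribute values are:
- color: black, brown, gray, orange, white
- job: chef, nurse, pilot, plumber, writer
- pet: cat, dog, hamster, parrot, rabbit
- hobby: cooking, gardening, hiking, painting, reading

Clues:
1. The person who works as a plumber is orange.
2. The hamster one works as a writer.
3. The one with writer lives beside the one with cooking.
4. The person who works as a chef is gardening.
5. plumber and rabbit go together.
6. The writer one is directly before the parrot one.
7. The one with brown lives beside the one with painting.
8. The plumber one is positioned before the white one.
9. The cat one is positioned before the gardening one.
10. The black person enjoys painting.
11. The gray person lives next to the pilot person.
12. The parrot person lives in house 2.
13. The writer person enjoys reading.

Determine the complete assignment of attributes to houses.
Solution:

House | Color | Job | Pet | Hobby
---------------------------------
  1   | gray | writer | hamster | reading
  2   | brown | pilot | parrot | cooking
  3   | black | nurse | cat | painting
  4   | orange | plumber | rabbit | hiking
  5   | white | chef | dog | gardening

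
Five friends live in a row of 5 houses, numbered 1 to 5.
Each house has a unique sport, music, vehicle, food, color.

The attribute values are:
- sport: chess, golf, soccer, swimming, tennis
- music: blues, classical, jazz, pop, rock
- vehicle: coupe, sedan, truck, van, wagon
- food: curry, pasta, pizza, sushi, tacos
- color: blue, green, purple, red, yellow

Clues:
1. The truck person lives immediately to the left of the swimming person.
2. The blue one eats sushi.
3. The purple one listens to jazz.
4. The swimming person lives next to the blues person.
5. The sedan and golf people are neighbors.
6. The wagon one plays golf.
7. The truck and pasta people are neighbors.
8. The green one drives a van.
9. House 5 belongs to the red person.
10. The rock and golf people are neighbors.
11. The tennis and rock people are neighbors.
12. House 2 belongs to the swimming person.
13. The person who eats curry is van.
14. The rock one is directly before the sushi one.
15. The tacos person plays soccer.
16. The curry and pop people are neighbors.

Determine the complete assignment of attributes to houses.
Solution:

House | Sport | Music | Vehicle | Food | Color
----------------------------------------------
  1   | tennis | jazz | truck | pizza | purple
  2   | swimming | rock | sedan | pasta | yellow
  3   | golf | blues | wagon | sushi | blue
  4   | chess | classical | van | curry | green
  5   | soccer | pop | coupe | tacos | red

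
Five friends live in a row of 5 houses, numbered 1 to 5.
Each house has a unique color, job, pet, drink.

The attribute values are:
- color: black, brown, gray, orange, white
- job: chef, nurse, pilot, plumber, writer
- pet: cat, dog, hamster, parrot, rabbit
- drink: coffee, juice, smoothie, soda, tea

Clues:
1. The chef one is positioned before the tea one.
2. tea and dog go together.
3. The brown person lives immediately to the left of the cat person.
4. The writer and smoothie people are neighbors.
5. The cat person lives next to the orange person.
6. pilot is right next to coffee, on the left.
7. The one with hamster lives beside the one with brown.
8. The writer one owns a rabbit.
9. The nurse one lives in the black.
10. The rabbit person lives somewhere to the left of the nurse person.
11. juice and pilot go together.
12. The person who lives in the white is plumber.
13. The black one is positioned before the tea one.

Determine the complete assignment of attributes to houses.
Solution:

House | Color | Job | Pet | Drink
---------------------------------
  1   | gray | pilot | hamster | juice
  2   | brown | writer | rabbit | coffee
  3   | black | nurse | cat | smoothie
  4   | orange | chef | parrot | soda
  5   | white | plumber | dog | tea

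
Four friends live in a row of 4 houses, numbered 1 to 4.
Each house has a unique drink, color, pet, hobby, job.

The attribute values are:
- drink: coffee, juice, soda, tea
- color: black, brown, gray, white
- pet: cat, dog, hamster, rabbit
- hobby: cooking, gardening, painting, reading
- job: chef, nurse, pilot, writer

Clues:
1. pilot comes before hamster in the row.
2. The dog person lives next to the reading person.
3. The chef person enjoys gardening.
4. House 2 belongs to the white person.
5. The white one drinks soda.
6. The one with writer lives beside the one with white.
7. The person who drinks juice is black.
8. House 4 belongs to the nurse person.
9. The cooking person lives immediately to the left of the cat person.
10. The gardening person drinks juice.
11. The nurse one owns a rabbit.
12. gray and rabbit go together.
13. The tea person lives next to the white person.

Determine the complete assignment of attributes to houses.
Solution:

House | Drink | Color | Pet | Hobby | Job
-----------------------------------------
  1   | tea | brown | dog | cooking | writer
  2   | soda | white | cat | reading | pilot
  3   | juice | black | hamster | gardening | chef
  4   | coffee | gray | rabbit | painting | nurse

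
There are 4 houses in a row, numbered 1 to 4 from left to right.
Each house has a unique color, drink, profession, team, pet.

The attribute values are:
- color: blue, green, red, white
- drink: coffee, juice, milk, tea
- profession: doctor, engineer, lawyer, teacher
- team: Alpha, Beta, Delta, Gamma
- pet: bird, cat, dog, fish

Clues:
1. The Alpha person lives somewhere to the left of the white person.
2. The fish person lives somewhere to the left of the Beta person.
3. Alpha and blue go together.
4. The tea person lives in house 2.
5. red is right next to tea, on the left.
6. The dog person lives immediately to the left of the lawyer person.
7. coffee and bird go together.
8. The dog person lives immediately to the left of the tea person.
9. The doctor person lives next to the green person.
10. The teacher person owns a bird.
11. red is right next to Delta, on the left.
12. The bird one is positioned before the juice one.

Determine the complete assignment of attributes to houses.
Solution:

House | Color | Drink | Profession | Team | Pet
-----------------------------------------------
  1   | red | milk | doctor | Gamma | dog
  2   | green | tea | lawyer | Delta | fish
  3   | blue | coffee | teacher | Alpha | bird
  4   | white | juice | engineer | Beta | cat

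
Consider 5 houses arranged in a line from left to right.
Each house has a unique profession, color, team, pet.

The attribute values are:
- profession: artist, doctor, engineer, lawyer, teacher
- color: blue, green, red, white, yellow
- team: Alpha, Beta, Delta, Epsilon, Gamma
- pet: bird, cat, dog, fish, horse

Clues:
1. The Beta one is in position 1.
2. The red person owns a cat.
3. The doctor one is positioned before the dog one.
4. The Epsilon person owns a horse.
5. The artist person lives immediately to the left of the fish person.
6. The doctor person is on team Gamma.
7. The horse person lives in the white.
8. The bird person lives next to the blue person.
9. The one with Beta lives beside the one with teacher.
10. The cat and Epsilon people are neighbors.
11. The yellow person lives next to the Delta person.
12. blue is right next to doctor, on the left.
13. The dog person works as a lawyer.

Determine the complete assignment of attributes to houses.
Solution:

House | Profession | Color | Team | Pet
---------------------------------------
  1   | artist | yellow | Beta | bird
  2   | teacher | blue | Delta | fish
  3   | doctor | red | Gamma | cat
  4   | engineer | white | Epsilon | horse
  5   | lawyer | green | Alpha | dog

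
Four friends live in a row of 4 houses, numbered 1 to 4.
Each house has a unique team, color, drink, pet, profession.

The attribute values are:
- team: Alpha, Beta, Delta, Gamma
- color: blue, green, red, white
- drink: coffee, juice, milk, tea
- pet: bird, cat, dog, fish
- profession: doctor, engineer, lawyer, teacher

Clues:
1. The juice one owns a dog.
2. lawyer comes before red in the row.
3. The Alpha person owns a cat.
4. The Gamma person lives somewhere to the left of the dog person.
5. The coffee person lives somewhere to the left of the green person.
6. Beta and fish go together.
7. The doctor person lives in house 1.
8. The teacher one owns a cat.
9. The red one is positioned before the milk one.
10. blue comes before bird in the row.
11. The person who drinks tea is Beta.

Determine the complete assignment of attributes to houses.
Solution:

House | Team | Color | Drink | Pet | Profession
-----------------------------------------------
  1   | Beta | blue | tea | fish | doctor
  2   | Gamma | white | coffee | bird | lawyer
  3   | Delta | red | juice | dog | engineer
  4   | Alpha | green | milk | cat | teacher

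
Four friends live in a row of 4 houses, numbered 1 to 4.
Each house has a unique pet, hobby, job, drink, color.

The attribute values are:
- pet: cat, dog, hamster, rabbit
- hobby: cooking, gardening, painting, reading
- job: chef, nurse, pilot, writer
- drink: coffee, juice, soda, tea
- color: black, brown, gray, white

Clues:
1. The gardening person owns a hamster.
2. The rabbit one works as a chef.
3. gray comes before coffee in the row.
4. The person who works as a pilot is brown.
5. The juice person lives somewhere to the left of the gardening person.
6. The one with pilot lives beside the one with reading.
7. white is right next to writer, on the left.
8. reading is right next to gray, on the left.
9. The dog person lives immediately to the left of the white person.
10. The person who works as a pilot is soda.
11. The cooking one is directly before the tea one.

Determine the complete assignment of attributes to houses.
Solution:

House | Pet | Hobby | Job | Drink | Color
-----------------------------------------
  1   | dog | cooking | pilot | soda | brown
  2   | rabbit | reading | chef | tea | white
  3   | cat | painting | writer | juice | gray
  4   | hamster | gardening | nurse | coffee | black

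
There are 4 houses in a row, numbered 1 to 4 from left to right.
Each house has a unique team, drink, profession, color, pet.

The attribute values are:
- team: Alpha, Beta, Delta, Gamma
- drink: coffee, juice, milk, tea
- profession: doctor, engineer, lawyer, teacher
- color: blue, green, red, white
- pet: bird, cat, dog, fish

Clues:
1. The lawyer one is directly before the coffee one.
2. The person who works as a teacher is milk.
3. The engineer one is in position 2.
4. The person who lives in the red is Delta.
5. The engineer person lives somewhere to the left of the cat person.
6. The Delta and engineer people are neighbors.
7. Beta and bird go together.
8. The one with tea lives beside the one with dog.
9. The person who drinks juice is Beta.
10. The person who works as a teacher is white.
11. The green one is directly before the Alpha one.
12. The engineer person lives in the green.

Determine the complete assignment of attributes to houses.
Solution:

House | Team | Drink | Profession | Color | Pet
-----------------------------------------------
  1   | Delta | tea | lawyer | red | fish
  2   | Gamma | coffee | engineer | green | dog
  3   | Alpha | milk | teacher | white | cat
  4   | Beta | juice | doctor | blue | bird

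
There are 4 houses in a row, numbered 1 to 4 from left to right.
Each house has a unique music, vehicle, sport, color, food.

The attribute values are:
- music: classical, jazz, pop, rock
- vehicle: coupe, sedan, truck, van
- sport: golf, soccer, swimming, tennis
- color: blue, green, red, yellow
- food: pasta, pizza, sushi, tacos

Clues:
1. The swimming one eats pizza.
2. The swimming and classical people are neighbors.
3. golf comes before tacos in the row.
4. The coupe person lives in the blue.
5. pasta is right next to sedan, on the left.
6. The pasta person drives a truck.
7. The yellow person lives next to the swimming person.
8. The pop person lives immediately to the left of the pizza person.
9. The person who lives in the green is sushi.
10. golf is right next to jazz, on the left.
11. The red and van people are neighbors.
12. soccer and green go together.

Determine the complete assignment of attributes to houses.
Solution:

House | Music | Vehicle | Sport | Color | Food
----------------------------------------------
  1   | pop | truck | golf | yellow | pasta
  2   | jazz | sedan | swimming | red | pizza
  3   | classical | van | soccer | green | sushi
  4   | rock | coupe | tennis | blue | tacos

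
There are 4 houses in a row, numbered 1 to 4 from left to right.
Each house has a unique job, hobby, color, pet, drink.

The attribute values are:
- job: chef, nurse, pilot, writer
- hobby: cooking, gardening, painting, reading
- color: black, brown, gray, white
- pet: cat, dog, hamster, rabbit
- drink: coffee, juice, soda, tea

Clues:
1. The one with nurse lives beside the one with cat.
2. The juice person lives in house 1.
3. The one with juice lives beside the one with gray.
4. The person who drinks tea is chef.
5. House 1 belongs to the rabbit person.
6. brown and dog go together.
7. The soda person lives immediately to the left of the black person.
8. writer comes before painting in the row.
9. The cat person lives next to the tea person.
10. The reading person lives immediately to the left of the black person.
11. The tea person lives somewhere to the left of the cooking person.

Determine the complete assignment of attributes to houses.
Solution:

House | Job | Hobby | Color | Pet | Drink
-----------------------------------------
  1   | nurse | gardening | white | rabbit | juice
  2   | writer | reading | gray | cat | soda
  3   | chef | painting | black | hamster | tea
  4   | pilot | cooking | brown | dog | coffee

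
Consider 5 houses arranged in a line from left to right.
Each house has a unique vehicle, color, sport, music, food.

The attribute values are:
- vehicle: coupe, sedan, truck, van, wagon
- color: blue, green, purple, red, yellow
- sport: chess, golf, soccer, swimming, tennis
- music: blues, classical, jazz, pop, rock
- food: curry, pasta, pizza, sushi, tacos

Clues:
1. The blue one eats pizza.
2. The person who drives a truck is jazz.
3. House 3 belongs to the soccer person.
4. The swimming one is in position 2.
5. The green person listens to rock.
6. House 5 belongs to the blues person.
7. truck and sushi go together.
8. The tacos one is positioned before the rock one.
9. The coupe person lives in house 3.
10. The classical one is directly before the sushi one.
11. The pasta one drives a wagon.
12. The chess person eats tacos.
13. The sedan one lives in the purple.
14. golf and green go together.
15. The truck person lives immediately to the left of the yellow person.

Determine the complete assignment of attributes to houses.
Solution:

House | Vehicle | Color | Sport | Music | Food
----------------------------------------------
  1   | sedan | purple | chess | classical | tacos
  2   | truck | red | swimming | jazz | sushi
  3   | coupe | yellow | soccer | pop | curry
  4   | wagon | green | golf | rock | pasta
  5   | van | blue | tennis | blues | pizza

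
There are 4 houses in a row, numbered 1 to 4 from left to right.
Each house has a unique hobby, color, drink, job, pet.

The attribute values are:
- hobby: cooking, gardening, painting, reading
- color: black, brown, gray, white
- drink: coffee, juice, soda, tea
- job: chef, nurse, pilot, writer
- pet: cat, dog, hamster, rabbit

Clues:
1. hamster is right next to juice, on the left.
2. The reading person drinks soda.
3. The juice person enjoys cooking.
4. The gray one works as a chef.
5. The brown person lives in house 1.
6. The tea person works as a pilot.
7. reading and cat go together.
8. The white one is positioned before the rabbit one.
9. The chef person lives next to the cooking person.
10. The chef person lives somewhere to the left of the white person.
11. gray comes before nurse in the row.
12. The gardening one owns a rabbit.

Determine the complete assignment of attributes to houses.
Solution:

House | Hobby | Color | Drink | Job | Pet
-----------------------------------------
  1   | reading | brown | soda | writer | cat
  2   | painting | gray | coffee | chef | hamster
  3   | cooking | white | juice | nurse | dog
  4   | gardening | black | tea | pilot | rabbit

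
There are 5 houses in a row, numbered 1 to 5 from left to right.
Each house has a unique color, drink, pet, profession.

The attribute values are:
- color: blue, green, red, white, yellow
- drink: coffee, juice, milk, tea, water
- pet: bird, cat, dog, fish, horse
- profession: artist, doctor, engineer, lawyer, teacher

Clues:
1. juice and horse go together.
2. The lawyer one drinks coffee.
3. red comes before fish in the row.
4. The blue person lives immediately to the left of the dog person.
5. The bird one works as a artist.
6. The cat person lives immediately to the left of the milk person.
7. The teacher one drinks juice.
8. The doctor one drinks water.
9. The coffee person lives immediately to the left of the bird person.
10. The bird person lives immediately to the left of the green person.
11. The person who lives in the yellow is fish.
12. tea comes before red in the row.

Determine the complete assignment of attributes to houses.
Solution:

House | Color | Drink | Pet | Profession
----------------------------------------
  1   | white | coffee | cat | lawyer
  2   | blue | milk | bird | artist
  3   | green | tea | dog | engineer
  4   | red | juice | horse | teacher
  5   | yellow | water | fish | doctor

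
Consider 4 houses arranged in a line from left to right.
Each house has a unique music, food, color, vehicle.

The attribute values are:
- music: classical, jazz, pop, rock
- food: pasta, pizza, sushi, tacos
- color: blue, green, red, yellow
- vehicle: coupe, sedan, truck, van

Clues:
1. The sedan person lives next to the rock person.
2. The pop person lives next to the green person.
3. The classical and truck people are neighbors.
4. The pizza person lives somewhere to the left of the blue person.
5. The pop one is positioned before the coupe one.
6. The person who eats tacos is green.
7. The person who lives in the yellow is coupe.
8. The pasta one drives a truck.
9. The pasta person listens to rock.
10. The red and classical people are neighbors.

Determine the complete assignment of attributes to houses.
Solution:

House | Music | Food | Color | Vehicle
--------------------------------------
  1   | pop | pizza | red | van
  2   | classical | tacos | green | sedan
  3   | rock | pasta | blue | truck
  4   | jazz | sushi | yellow | coupe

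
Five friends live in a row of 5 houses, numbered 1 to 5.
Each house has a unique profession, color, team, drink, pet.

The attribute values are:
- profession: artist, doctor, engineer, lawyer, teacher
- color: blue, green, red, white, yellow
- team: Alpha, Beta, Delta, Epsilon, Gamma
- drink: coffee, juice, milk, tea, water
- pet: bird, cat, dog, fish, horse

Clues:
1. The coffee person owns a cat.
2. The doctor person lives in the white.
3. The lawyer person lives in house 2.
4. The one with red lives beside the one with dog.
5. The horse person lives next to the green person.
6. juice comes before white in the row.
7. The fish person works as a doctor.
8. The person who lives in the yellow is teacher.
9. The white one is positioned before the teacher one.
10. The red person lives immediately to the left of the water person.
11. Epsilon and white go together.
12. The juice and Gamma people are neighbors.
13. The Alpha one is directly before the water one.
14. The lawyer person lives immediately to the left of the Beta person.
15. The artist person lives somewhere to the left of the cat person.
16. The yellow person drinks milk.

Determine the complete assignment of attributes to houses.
Solution:

House | Profession | Color | Team | Drink | Pet
-----------------------------------------------
  1   | artist | red | Alpha | juice | horse
  2   | lawyer | green | Gamma | water | dog
  3   | engineer | blue | Beta | coffee | cat
  4   | doctor | white | Epsilon | tea | fish
  5   | teacher | yellow | Delta | milk | bird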